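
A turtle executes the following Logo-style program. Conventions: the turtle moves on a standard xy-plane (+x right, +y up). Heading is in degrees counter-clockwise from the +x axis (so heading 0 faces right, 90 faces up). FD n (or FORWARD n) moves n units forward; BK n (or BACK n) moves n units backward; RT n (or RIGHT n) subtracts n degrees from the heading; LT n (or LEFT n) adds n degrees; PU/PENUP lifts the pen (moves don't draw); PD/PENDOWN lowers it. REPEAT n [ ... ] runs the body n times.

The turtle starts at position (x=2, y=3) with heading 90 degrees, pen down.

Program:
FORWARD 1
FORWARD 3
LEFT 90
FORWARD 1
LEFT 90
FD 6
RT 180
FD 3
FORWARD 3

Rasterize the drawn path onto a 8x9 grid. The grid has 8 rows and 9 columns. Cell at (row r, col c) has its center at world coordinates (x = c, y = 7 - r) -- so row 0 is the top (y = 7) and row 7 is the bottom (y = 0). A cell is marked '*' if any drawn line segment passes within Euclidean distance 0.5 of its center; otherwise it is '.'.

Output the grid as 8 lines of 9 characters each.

Segment 0: (2,3) -> (2,4)
Segment 1: (2,4) -> (2,7)
Segment 2: (2,7) -> (1,7)
Segment 3: (1,7) -> (1,1)
Segment 4: (1,1) -> (1,4)
Segment 5: (1,4) -> (1,7)

Answer: .**......
.**......
.**......
.**......
.**......
.*.......
.*.......
.........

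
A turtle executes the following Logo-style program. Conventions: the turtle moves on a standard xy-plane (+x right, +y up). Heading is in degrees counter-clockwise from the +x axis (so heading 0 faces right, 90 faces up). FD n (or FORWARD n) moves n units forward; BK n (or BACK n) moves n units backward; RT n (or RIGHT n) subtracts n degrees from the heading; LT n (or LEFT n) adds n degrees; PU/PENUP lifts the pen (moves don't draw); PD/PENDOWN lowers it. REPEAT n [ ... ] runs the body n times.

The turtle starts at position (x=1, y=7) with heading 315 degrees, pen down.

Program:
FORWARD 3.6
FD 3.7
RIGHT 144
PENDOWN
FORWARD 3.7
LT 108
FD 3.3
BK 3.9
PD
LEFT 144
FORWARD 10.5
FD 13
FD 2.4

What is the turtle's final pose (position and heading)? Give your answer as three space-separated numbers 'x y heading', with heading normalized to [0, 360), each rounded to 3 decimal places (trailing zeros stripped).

Answer: 14.172 26.087 63

Derivation:
Executing turtle program step by step:
Start: pos=(1,7), heading=315, pen down
FD 3.6: (1,7) -> (3.546,4.454) [heading=315, draw]
FD 3.7: (3.546,4.454) -> (6.162,1.838) [heading=315, draw]
RT 144: heading 315 -> 171
PD: pen down
FD 3.7: (6.162,1.838) -> (2.507,2.417) [heading=171, draw]
LT 108: heading 171 -> 279
FD 3.3: (2.507,2.417) -> (3.024,-0.842) [heading=279, draw]
BK 3.9: (3.024,-0.842) -> (2.414,3.01) [heading=279, draw]
PD: pen down
LT 144: heading 279 -> 63
FD 10.5: (2.414,3.01) -> (7.18,12.365) [heading=63, draw]
FD 13: (7.18,12.365) -> (13.082,23.948) [heading=63, draw]
FD 2.4: (13.082,23.948) -> (14.172,26.087) [heading=63, draw]
Final: pos=(14.172,26.087), heading=63, 8 segment(s) drawn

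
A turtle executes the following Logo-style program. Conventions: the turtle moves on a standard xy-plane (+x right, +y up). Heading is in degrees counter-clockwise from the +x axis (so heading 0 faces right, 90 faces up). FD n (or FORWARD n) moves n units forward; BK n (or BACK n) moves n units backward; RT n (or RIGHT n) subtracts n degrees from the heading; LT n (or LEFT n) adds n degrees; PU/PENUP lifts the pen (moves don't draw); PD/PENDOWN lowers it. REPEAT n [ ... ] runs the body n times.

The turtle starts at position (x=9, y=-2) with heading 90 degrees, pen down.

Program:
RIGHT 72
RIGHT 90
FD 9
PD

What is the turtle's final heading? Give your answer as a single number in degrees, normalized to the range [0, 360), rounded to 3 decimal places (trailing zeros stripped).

Answer: 288

Derivation:
Executing turtle program step by step:
Start: pos=(9,-2), heading=90, pen down
RT 72: heading 90 -> 18
RT 90: heading 18 -> 288
FD 9: (9,-2) -> (11.781,-10.56) [heading=288, draw]
PD: pen down
Final: pos=(11.781,-10.56), heading=288, 1 segment(s) drawn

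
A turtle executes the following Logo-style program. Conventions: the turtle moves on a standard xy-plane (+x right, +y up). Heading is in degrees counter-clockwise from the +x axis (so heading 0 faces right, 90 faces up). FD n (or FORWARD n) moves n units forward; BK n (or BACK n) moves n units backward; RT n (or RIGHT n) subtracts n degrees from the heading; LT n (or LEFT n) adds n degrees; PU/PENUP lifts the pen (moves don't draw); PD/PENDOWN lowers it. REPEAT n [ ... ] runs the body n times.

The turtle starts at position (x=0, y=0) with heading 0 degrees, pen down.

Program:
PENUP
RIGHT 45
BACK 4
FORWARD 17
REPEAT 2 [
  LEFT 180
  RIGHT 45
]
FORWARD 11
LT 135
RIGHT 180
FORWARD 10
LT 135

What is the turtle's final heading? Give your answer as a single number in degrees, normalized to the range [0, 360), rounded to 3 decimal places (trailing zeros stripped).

Answer: 315

Derivation:
Executing turtle program step by step:
Start: pos=(0,0), heading=0, pen down
PU: pen up
RT 45: heading 0 -> 315
BK 4: (0,0) -> (-2.828,2.828) [heading=315, move]
FD 17: (-2.828,2.828) -> (9.192,-9.192) [heading=315, move]
REPEAT 2 [
  -- iteration 1/2 --
  LT 180: heading 315 -> 135
  RT 45: heading 135 -> 90
  -- iteration 2/2 --
  LT 180: heading 90 -> 270
  RT 45: heading 270 -> 225
]
FD 11: (9.192,-9.192) -> (1.414,-16.971) [heading=225, move]
LT 135: heading 225 -> 0
RT 180: heading 0 -> 180
FD 10: (1.414,-16.971) -> (-8.586,-16.971) [heading=180, move]
LT 135: heading 180 -> 315
Final: pos=(-8.586,-16.971), heading=315, 0 segment(s) drawn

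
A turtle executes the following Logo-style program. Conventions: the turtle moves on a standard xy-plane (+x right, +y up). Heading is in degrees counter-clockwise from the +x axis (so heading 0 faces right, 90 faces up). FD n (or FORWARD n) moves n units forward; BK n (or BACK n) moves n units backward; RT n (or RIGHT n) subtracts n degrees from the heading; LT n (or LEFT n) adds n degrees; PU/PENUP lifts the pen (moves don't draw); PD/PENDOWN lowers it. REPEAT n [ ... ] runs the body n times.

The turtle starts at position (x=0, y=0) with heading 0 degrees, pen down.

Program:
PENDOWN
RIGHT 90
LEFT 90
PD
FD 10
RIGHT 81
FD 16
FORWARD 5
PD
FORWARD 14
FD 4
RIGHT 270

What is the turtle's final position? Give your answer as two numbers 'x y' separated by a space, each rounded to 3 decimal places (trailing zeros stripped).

Executing turtle program step by step:
Start: pos=(0,0), heading=0, pen down
PD: pen down
RT 90: heading 0 -> 270
LT 90: heading 270 -> 0
PD: pen down
FD 10: (0,0) -> (10,0) [heading=0, draw]
RT 81: heading 0 -> 279
FD 16: (10,0) -> (12.503,-15.803) [heading=279, draw]
FD 5: (12.503,-15.803) -> (13.285,-20.741) [heading=279, draw]
PD: pen down
FD 14: (13.285,-20.741) -> (15.475,-34.569) [heading=279, draw]
FD 4: (15.475,-34.569) -> (16.101,-38.52) [heading=279, draw]
RT 270: heading 279 -> 9
Final: pos=(16.101,-38.52), heading=9, 5 segment(s) drawn

Answer: 16.101 -38.52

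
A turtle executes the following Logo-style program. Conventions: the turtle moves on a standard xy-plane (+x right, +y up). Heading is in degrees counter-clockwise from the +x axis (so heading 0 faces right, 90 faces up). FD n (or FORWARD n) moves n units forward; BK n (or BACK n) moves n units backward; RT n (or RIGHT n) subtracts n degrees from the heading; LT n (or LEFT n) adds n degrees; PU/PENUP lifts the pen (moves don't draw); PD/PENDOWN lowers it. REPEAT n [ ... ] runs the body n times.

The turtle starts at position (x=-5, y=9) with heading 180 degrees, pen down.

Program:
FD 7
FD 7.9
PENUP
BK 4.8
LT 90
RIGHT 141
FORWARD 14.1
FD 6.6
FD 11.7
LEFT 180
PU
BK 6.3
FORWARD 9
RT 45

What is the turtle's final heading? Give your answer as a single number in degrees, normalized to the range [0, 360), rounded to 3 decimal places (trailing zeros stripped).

Answer: 264

Derivation:
Executing turtle program step by step:
Start: pos=(-5,9), heading=180, pen down
FD 7: (-5,9) -> (-12,9) [heading=180, draw]
FD 7.9: (-12,9) -> (-19.9,9) [heading=180, draw]
PU: pen up
BK 4.8: (-19.9,9) -> (-15.1,9) [heading=180, move]
LT 90: heading 180 -> 270
RT 141: heading 270 -> 129
FD 14.1: (-15.1,9) -> (-23.973,19.958) [heading=129, move]
FD 6.6: (-23.973,19.958) -> (-28.127,25.087) [heading=129, move]
FD 11.7: (-28.127,25.087) -> (-35.49,34.18) [heading=129, move]
LT 180: heading 129 -> 309
PU: pen up
BK 6.3: (-35.49,34.18) -> (-39.455,39.076) [heading=309, move]
FD 9: (-39.455,39.076) -> (-33.791,32.081) [heading=309, move]
RT 45: heading 309 -> 264
Final: pos=(-33.791,32.081), heading=264, 2 segment(s) drawn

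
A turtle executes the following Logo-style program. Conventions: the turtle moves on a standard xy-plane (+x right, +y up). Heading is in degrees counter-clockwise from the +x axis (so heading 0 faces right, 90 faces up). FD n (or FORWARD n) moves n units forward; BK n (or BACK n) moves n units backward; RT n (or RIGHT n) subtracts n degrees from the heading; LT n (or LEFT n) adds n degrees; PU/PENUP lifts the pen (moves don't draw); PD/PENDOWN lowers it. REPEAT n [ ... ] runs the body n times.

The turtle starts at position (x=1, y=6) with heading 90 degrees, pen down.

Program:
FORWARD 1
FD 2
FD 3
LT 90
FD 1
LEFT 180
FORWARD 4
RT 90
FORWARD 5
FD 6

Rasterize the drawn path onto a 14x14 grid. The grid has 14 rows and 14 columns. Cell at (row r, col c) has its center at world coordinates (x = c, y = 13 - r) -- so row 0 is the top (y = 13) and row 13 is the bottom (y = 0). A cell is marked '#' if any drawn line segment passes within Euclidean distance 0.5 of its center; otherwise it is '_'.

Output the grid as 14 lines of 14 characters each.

Answer: ______________
#####_________
_#__#_________
_#__#_________
_#__#_________
_#__#_________
_#__#_________
_#__#_________
____#_________
____#_________
____#_________
____#_________
____#_________
______________

Derivation:
Segment 0: (1,6) -> (1,7)
Segment 1: (1,7) -> (1,9)
Segment 2: (1,9) -> (1,12)
Segment 3: (1,12) -> (0,12)
Segment 4: (0,12) -> (4,12)
Segment 5: (4,12) -> (4,7)
Segment 6: (4,7) -> (4,1)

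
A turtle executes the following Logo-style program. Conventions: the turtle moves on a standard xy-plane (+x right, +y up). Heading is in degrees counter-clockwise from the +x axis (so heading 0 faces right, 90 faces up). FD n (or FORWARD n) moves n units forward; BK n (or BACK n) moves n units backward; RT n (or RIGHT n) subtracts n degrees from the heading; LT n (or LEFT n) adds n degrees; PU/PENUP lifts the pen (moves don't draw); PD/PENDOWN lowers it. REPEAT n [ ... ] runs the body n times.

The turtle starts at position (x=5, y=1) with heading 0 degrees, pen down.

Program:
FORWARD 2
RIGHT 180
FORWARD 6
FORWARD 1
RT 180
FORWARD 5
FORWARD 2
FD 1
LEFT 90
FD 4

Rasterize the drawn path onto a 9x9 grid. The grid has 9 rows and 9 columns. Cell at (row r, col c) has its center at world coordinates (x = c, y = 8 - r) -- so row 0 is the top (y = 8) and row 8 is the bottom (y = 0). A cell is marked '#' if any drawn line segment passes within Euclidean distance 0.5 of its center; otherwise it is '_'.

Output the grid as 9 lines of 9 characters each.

Answer: _________
_________
_________
________#
________#
________#
________#
#########
_________

Derivation:
Segment 0: (5,1) -> (7,1)
Segment 1: (7,1) -> (1,1)
Segment 2: (1,1) -> (0,1)
Segment 3: (0,1) -> (5,1)
Segment 4: (5,1) -> (7,1)
Segment 5: (7,1) -> (8,1)
Segment 6: (8,1) -> (8,5)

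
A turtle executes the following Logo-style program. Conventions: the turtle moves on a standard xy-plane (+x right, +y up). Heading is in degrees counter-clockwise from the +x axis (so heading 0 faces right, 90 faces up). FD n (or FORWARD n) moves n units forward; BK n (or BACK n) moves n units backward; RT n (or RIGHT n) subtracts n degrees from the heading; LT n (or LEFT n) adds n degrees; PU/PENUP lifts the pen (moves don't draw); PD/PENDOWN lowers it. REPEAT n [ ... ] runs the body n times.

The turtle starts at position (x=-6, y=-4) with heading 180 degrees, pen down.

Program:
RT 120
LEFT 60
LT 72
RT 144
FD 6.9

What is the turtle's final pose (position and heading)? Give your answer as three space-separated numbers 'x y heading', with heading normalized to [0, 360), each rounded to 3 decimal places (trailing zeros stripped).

Executing turtle program step by step:
Start: pos=(-6,-4), heading=180, pen down
RT 120: heading 180 -> 60
LT 60: heading 60 -> 120
LT 72: heading 120 -> 192
RT 144: heading 192 -> 48
FD 6.9: (-6,-4) -> (-1.383,1.128) [heading=48, draw]
Final: pos=(-1.383,1.128), heading=48, 1 segment(s) drawn

Answer: -1.383 1.128 48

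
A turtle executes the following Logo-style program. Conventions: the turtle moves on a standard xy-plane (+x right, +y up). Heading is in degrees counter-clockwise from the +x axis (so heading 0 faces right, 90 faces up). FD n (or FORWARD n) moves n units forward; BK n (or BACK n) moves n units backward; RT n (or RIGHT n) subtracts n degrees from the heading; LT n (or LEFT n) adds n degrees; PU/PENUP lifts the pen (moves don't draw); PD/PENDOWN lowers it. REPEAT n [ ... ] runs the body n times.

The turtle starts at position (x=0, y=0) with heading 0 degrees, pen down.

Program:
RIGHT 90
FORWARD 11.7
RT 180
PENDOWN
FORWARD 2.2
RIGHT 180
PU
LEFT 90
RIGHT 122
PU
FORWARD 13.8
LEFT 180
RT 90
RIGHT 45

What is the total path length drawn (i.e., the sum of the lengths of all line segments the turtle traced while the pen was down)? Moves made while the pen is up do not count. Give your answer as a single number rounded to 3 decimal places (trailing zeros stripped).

Answer: 13.9

Derivation:
Executing turtle program step by step:
Start: pos=(0,0), heading=0, pen down
RT 90: heading 0 -> 270
FD 11.7: (0,0) -> (0,-11.7) [heading=270, draw]
RT 180: heading 270 -> 90
PD: pen down
FD 2.2: (0,-11.7) -> (0,-9.5) [heading=90, draw]
RT 180: heading 90 -> 270
PU: pen up
LT 90: heading 270 -> 0
RT 122: heading 0 -> 238
PU: pen up
FD 13.8: (0,-9.5) -> (-7.313,-21.203) [heading=238, move]
LT 180: heading 238 -> 58
RT 90: heading 58 -> 328
RT 45: heading 328 -> 283
Final: pos=(-7.313,-21.203), heading=283, 2 segment(s) drawn

Segment lengths:
  seg 1: (0,0) -> (0,-11.7), length = 11.7
  seg 2: (0,-11.7) -> (0,-9.5), length = 2.2
Total = 13.9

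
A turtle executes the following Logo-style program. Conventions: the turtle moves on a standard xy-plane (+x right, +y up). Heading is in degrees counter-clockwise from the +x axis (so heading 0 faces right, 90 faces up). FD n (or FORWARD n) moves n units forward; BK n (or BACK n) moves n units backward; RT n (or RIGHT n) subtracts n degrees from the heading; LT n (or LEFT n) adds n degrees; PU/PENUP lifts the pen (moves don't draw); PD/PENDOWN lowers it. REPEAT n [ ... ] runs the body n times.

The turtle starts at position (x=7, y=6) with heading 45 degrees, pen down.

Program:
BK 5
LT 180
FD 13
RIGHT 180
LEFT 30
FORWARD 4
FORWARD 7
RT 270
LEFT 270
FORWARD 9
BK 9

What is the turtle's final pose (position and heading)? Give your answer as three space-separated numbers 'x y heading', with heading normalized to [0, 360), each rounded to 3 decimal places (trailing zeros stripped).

Executing turtle program step by step:
Start: pos=(7,6), heading=45, pen down
BK 5: (7,6) -> (3.464,2.464) [heading=45, draw]
LT 180: heading 45 -> 225
FD 13: (3.464,2.464) -> (-5.728,-6.728) [heading=225, draw]
RT 180: heading 225 -> 45
LT 30: heading 45 -> 75
FD 4: (-5.728,-6.728) -> (-4.693,-2.864) [heading=75, draw]
FD 7: (-4.693,-2.864) -> (-2.881,3.897) [heading=75, draw]
RT 270: heading 75 -> 165
LT 270: heading 165 -> 75
FD 9: (-2.881,3.897) -> (-0.552,12.591) [heading=75, draw]
BK 9: (-0.552,12.591) -> (-2.881,3.897) [heading=75, draw]
Final: pos=(-2.881,3.897), heading=75, 6 segment(s) drawn

Answer: -2.881 3.897 75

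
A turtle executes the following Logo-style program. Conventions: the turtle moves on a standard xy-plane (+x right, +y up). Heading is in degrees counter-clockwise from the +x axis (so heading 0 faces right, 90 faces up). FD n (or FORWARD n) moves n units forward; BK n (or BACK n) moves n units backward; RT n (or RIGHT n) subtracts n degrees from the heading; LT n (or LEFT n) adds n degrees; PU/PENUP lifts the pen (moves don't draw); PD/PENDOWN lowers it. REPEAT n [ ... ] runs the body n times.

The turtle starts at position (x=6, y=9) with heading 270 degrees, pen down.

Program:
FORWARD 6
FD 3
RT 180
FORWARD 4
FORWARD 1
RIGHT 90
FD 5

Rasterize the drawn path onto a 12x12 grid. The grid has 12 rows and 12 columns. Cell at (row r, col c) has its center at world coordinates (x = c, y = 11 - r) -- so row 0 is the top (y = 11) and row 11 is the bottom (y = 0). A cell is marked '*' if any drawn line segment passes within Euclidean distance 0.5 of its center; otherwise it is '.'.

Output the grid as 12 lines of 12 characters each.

Segment 0: (6,9) -> (6,3)
Segment 1: (6,3) -> (6,0)
Segment 2: (6,0) -> (6,4)
Segment 3: (6,4) -> (6,5)
Segment 4: (6,5) -> (11,5)

Answer: ............
............
......*.....
......*.....
......*.....
......*.....
......******
......*.....
......*.....
......*.....
......*.....
......*.....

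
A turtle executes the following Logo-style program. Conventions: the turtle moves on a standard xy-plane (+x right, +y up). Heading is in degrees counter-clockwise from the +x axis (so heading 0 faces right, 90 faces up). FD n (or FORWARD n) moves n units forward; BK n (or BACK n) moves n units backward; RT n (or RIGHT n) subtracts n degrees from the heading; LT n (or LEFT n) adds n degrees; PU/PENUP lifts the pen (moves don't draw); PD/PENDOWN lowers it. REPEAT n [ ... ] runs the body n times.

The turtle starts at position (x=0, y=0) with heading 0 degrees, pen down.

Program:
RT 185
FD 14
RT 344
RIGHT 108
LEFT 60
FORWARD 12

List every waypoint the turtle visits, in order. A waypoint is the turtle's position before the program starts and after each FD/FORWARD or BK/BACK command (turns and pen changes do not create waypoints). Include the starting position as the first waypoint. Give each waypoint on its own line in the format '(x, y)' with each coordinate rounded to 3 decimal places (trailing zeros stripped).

Executing turtle program step by step:
Start: pos=(0,0), heading=0, pen down
RT 185: heading 0 -> 175
FD 14: (0,0) -> (-13.947,1.22) [heading=175, draw]
RT 344: heading 175 -> 191
RT 108: heading 191 -> 83
LT 60: heading 83 -> 143
FD 12: (-13.947,1.22) -> (-23.53,8.442) [heading=143, draw]
Final: pos=(-23.53,8.442), heading=143, 2 segment(s) drawn
Waypoints (3 total):
(0, 0)
(-13.947, 1.22)
(-23.53, 8.442)

Answer: (0, 0)
(-13.947, 1.22)
(-23.53, 8.442)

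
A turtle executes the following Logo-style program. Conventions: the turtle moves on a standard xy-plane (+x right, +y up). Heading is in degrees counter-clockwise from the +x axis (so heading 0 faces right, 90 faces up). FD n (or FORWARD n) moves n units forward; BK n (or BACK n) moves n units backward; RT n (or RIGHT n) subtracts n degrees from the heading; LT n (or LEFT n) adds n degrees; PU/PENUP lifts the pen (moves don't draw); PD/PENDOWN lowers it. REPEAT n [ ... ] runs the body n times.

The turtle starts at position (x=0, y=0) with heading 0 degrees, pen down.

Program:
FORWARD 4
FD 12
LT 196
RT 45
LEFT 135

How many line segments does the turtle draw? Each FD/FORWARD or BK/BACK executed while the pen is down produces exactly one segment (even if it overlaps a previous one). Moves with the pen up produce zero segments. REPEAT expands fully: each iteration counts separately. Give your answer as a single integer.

Answer: 2

Derivation:
Executing turtle program step by step:
Start: pos=(0,0), heading=0, pen down
FD 4: (0,0) -> (4,0) [heading=0, draw]
FD 12: (4,0) -> (16,0) [heading=0, draw]
LT 196: heading 0 -> 196
RT 45: heading 196 -> 151
LT 135: heading 151 -> 286
Final: pos=(16,0), heading=286, 2 segment(s) drawn
Segments drawn: 2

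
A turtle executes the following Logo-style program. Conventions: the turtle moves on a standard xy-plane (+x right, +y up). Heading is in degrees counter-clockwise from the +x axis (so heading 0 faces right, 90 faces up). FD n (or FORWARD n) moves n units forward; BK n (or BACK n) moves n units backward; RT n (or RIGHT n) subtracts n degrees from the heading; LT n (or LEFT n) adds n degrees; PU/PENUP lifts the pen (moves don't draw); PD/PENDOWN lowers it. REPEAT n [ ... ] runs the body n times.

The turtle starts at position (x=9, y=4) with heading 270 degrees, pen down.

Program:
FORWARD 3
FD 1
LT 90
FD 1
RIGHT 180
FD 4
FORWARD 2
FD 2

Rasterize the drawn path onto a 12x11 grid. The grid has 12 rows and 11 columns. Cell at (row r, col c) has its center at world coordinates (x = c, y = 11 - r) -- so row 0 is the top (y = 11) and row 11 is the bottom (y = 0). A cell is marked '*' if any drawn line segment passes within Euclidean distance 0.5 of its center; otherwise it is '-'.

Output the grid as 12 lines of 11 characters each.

Segment 0: (9,4) -> (9,1)
Segment 1: (9,1) -> (9,0)
Segment 2: (9,0) -> (10,-0)
Segment 3: (10,-0) -> (6,0)
Segment 4: (6,0) -> (4,0)
Segment 5: (4,0) -> (2,0)

Answer: -----------
-----------
-----------
-----------
-----------
-----------
-----------
---------*-
---------*-
---------*-
---------*-
--*********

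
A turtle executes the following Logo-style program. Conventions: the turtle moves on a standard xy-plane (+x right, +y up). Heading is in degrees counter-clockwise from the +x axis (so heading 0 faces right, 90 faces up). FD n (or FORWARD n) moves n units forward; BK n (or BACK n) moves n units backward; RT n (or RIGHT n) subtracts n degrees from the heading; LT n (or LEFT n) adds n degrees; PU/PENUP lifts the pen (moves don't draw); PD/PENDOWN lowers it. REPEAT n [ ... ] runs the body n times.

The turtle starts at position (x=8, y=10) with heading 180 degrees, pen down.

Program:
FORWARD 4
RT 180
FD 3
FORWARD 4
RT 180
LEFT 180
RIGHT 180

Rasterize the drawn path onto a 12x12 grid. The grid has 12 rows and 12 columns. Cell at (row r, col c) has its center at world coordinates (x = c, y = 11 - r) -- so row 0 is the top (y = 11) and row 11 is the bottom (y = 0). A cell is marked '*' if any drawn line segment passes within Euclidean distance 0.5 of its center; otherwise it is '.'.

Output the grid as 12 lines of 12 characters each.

Segment 0: (8,10) -> (4,10)
Segment 1: (4,10) -> (7,10)
Segment 2: (7,10) -> (11,10)

Answer: ............
....********
............
............
............
............
............
............
............
............
............
............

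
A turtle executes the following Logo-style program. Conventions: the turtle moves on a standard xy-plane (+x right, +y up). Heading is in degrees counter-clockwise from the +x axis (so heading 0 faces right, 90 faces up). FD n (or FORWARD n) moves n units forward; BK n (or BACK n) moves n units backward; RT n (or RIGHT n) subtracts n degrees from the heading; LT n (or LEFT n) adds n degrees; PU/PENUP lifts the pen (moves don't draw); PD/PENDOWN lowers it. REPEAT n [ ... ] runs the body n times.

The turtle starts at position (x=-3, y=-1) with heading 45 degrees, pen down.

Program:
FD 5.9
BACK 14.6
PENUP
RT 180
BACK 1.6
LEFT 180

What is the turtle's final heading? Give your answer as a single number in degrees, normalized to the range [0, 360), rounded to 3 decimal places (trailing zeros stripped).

Answer: 45

Derivation:
Executing turtle program step by step:
Start: pos=(-3,-1), heading=45, pen down
FD 5.9: (-3,-1) -> (1.172,3.172) [heading=45, draw]
BK 14.6: (1.172,3.172) -> (-9.152,-7.152) [heading=45, draw]
PU: pen up
RT 180: heading 45 -> 225
BK 1.6: (-9.152,-7.152) -> (-8.02,-6.02) [heading=225, move]
LT 180: heading 225 -> 45
Final: pos=(-8.02,-6.02), heading=45, 2 segment(s) drawn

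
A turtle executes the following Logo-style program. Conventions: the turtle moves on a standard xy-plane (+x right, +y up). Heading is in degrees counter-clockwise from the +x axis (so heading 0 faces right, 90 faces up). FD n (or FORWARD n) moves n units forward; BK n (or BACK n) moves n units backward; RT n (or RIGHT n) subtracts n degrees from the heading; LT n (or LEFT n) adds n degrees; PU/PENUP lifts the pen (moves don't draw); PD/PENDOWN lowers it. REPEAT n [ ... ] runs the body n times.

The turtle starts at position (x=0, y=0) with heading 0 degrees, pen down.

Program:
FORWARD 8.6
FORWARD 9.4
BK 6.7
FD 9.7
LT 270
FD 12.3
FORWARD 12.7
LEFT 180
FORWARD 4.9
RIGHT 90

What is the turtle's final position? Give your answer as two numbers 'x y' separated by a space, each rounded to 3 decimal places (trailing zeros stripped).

Answer: 21 -20.1

Derivation:
Executing turtle program step by step:
Start: pos=(0,0), heading=0, pen down
FD 8.6: (0,0) -> (8.6,0) [heading=0, draw]
FD 9.4: (8.6,0) -> (18,0) [heading=0, draw]
BK 6.7: (18,0) -> (11.3,0) [heading=0, draw]
FD 9.7: (11.3,0) -> (21,0) [heading=0, draw]
LT 270: heading 0 -> 270
FD 12.3: (21,0) -> (21,-12.3) [heading=270, draw]
FD 12.7: (21,-12.3) -> (21,-25) [heading=270, draw]
LT 180: heading 270 -> 90
FD 4.9: (21,-25) -> (21,-20.1) [heading=90, draw]
RT 90: heading 90 -> 0
Final: pos=(21,-20.1), heading=0, 7 segment(s) drawn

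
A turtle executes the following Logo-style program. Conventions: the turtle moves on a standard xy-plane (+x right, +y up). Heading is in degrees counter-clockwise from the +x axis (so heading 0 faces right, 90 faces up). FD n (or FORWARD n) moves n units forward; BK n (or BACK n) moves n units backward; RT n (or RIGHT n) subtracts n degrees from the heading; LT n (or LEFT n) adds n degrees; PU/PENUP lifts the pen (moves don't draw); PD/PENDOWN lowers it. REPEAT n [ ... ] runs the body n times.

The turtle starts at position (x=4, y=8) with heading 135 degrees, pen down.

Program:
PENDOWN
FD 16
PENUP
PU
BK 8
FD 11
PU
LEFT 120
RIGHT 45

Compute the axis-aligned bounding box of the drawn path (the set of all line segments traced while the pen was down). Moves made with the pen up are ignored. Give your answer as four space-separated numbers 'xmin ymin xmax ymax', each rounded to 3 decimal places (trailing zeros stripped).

Answer: -7.314 8 4 19.314

Derivation:
Executing turtle program step by step:
Start: pos=(4,8), heading=135, pen down
PD: pen down
FD 16: (4,8) -> (-7.314,19.314) [heading=135, draw]
PU: pen up
PU: pen up
BK 8: (-7.314,19.314) -> (-1.657,13.657) [heading=135, move]
FD 11: (-1.657,13.657) -> (-9.435,21.435) [heading=135, move]
PU: pen up
LT 120: heading 135 -> 255
RT 45: heading 255 -> 210
Final: pos=(-9.435,21.435), heading=210, 1 segment(s) drawn

Segment endpoints: x in {-7.314, 4}, y in {8, 19.314}
xmin=-7.314, ymin=8, xmax=4, ymax=19.314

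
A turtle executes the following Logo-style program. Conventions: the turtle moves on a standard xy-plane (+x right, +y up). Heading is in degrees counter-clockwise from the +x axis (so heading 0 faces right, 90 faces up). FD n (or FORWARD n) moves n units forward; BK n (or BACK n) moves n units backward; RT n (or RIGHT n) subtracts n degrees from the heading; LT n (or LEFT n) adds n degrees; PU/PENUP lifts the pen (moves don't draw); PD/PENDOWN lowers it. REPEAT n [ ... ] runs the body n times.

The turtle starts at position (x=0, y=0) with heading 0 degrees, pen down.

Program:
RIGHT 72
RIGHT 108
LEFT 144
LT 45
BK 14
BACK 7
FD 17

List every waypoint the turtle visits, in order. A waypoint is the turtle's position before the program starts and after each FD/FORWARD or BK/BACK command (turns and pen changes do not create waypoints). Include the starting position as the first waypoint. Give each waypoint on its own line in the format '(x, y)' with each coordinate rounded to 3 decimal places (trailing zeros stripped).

Answer: (0, 0)
(-13.828, -2.19)
(-20.741, -3.285)
(-3.951, -0.626)

Derivation:
Executing turtle program step by step:
Start: pos=(0,0), heading=0, pen down
RT 72: heading 0 -> 288
RT 108: heading 288 -> 180
LT 144: heading 180 -> 324
LT 45: heading 324 -> 9
BK 14: (0,0) -> (-13.828,-2.19) [heading=9, draw]
BK 7: (-13.828,-2.19) -> (-20.741,-3.285) [heading=9, draw]
FD 17: (-20.741,-3.285) -> (-3.951,-0.626) [heading=9, draw]
Final: pos=(-3.951,-0.626), heading=9, 3 segment(s) drawn
Waypoints (4 total):
(0, 0)
(-13.828, -2.19)
(-20.741, -3.285)
(-3.951, -0.626)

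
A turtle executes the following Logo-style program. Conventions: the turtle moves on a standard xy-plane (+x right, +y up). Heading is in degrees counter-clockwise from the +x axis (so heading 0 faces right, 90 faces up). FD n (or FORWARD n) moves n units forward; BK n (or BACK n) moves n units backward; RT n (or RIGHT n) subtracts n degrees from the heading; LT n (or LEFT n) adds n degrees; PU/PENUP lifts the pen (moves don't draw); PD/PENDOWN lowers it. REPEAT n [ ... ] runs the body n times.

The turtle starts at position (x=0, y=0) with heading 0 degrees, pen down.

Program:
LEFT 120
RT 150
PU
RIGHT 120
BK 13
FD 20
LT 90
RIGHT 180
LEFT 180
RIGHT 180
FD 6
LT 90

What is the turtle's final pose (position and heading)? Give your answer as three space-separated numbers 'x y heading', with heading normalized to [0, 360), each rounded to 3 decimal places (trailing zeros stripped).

Answer: -9.062 1.696 210

Derivation:
Executing turtle program step by step:
Start: pos=(0,0), heading=0, pen down
LT 120: heading 0 -> 120
RT 150: heading 120 -> 330
PU: pen up
RT 120: heading 330 -> 210
BK 13: (0,0) -> (11.258,6.5) [heading=210, move]
FD 20: (11.258,6.5) -> (-6.062,-3.5) [heading=210, move]
LT 90: heading 210 -> 300
RT 180: heading 300 -> 120
LT 180: heading 120 -> 300
RT 180: heading 300 -> 120
FD 6: (-6.062,-3.5) -> (-9.062,1.696) [heading=120, move]
LT 90: heading 120 -> 210
Final: pos=(-9.062,1.696), heading=210, 0 segment(s) drawn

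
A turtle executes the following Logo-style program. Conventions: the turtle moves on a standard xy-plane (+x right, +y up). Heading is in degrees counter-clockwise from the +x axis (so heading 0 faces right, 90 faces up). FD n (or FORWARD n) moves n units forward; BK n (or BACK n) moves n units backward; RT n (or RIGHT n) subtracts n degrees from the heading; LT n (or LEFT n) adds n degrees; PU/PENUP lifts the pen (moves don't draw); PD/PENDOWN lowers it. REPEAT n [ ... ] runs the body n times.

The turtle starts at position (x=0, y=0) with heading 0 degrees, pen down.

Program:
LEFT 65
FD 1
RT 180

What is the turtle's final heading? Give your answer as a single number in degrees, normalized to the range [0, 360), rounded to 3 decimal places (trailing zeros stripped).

Answer: 245

Derivation:
Executing turtle program step by step:
Start: pos=(0,0), heading=0, pen down
LT 65: heading 0 -> 65
FD 1: (0,0) -> (0.423,0.906) [heading=65, draw]
RT 180: heading 65 -> 245
Final: pos=(0.423,0.906), heading=245, 1 segment(s) drawn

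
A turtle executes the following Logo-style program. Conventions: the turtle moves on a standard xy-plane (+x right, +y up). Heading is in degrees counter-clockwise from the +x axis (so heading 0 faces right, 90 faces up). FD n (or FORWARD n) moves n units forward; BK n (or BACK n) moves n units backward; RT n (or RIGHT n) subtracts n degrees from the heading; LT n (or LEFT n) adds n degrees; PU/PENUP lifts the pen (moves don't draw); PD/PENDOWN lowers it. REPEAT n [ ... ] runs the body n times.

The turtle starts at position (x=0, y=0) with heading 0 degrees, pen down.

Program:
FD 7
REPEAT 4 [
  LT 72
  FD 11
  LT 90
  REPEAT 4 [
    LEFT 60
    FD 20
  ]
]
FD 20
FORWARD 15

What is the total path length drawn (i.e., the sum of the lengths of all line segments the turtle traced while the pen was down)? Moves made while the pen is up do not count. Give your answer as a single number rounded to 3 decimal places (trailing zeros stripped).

Executing turtle program step by step:
Start: pos=(0,0), heading=0, pen down
FD 7: (0,0) -> (7,0) [heading=0, draw]
REPEAT 4 [
  -- iteration 1/4 --
  LT 72: heading 0 -> 72
  FD 11: (7,0) -> (10.399,10.462) [heading=72, draw]
  LT 90: heading 72 -> 162
  REPEAT 4 [
    -- iteration 1/4 --
    LT 60: heading 162 -> 222
    FD 20: (10.399,10.462) -> (-4.464,-2.921) [heading=222, draw]
    -- iteration 2/4 --
    LT 60: heading 222 -> 282
    FD 20: (-4.464,-2.921) -> (-0.305,-22.484) [heading=282, draw]
    -- iteration 3/4 --
    LT 60: heading 282 -> 342
    FD 20: (-0.305,-22.484) -> (18.716,-28.664) [heading=342, draw]
    -- iteration 4/4 --
    LT 60: heading 342 -> 42
    FD 20: (18.716,-28.664) -> (33.579,-15.282) [heading=42, draw]
  ]
  -- iteration 2/4 --
  LT 72: heading 42 -> 114
  FD 11: (33.579,-15.282) -> (29.104,-5.233) [heading=114, draw]
  LT 90: heading 114 -> 204
  REPEAT 4 [
    -- iteration 1/4 --
    LT 60: heading 204 -> 264
    FD 20: (29.104,-5.233) -> (27.014,-25.123) [heading=264, draw]
    -- iteration 2/4 --
    LT 60: heading 264 -> 324
    FD 20: (27.014,-25.123) -> (43.194,-36.879) [heading=324, draw]
    -- iteration 3/4 --
    LT 60: heading 324 -> 24
    FD 20: (43.194,-36.879) -> (61.465,-28.744) [heading=24, draw]
    -- iteration 4/4 --
    LT 60: heading 24 -> 84
    FD 20: (61.465,-28.744) -> (63.556,-8.854) [heading=84, draw]
  ]
  -- iteration 3/4 --
  LT 72: heading 84 -> 156
  FD 11: (63.556,-8.854) -> (53.507,-4.38) [heading=156, draw]
  LT 90: heading 156 -> 246
  REPEAT 4 [
    -- iteration 1/4 --
    LT 60: heading 246 -> 306
    FD 20: (53.507,-4.38) -> (65.262,-20.56) [heading=306, draw]
    -- iteration 2/4 --
    LT 60: heading 306 -> 6
    FD 20: (65.262,-20.56) -> (85.153,-18.469) [heading=6, draw]
    -- iteration 3/4 --
    LT 60: heading 6 -> 66
    FD 20: (85.153,-18.469) -> (93.288,-0.198) [heading=66, draw]
    -- iteration 4/4 --
    LT 60: heading 66 -> 126
    FD 20: (93.288,-0.198) -> (81.532,15.982) [heading=126, draw]
  ]
  -- iteration 4/4 --
  LT 72: heading 126 -> 198
  FD 11: (81.532,15.982) -> (71.07,12.583) [heading=198, draw]
  LT 90: heading 198 -> 288
  REPEAT 4 [
    -- iteration 1/4 --
    LT 60: heading 288 -> 348
    FD 20: (71.07,12.583) -> (90.633,8.425) [heading=348, draw]
    -- iteration 2/4 --
    LT 60: heading 348 -> 48
    FD 20: (90.633,8.425) -> (104.016,23.287) [heading=48, draw]
    -- iteration 3/4 --
    LT 60: heading 48 -> 108
    FD 20: (104.016,23.287) -> (97.835,42.309) [heading=108, draw]
    -- iteration 4/4 --
    LT 60: heading 108 -> 168
    FD 20: (97.835,42.309) -> (78.273,46.467) [heading=168, draw]
  ]
]
FD 20: (78.273,46.467) -> (58.71,50.625) [heading=168, draw]
FD 15: (58.71,50.625) -> (44.037,53.744) [heading=168, draw]
Final: pos=(44.037,53.744), heading=168, 23 segment(s) drawn

Segment lengths:
  seg 1: (0,0) -> (7,0), length = 7
  seg 2: (7,0) -> (10.399,10.462), length = 11
  seg 3: (10.399,10.462) -> (-4.464,-2.921), length = 20
  seg 4: (-4.464,-2.921) -> (-0.305,-22.484), length = 20
  seg 5: (-0.305,-22.484) -> (18.716,-28.664), length = 20
  seg 6: (18.716,-28.664) -> (33.579,-15.282), length = 20
  seg 7: (33.579,-15.282) -> (29.104,-5.233), length = 11
  seg 8: (29.104,-5.233) -> (27.014,-25.123), length = 20
  seg 9: (27.014,-25.123) -> (43.194,-36.879), length = 20
  seg 10: (43.194,-36.879) -> (61.465,-28.744), length = 20
  seg 11: (61.465,-28.744) -> (63.556,-8.854), length = 20
  seg 12: (63.556,-8.854) -> (53.507,-4.38), length = 11
  seg 13: (53.507,-4.38) -> (65.262,-20.56), length = 20
  seg 14: (65.262,-20.56) -> (85.153,-18.469), length = 20
  seg 15: (85.153,-18.469) -> (93.288,-0.198), length = 20
  seg 16: (93.288,-0.198) -> (81.532,15.982), length = 20
  seg 17: (81.532,15.982) -> (71.07,12.583), length = 11
  seg 18: (71.07,12.583) -> (90.633,8.425), length = 20
  seg 19: (90.633,8.425) -> (104.016,23.287), length = 20
  seg 20: (104.016,23.287) -> (97.835,42.309), length = 20
  seg 21: (97.835,42.309) -> (78.273,46.467), length = 20
  seg 22: (78.273,46.467) -> (58.71,50.625), length = 20
  seg 23: (58.71,50.625) -> (44.037,53.744), length = 15
Total = 406

Answer: 406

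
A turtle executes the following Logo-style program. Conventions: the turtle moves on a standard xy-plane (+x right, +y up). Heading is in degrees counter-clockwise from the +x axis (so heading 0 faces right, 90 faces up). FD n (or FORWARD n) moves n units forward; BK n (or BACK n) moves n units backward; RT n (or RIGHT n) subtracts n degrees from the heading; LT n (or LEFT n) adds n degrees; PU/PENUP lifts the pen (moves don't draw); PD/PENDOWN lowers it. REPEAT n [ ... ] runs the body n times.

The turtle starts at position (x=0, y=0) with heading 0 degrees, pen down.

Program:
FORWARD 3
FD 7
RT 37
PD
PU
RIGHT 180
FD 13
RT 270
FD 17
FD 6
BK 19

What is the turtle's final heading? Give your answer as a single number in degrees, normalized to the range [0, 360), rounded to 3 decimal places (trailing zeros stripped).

Executing turtle program step by step:
Start: pos=(0,0), heading=0, pen down
FD 3: (0,0) -> (3,0) [heading=0, draw]
FD 7: (3,0) -> (10,0) [heading=0, draw]
RT 37: heading 0 -> 323
PD: pen down
PU: pen up
RT 180: heading 323 -> 143
FD 13: (10,0) -> (-0.382,7.824) [heading=143, move]
RT 270: heading 143 -> 233
FD 17: (-0.382,7.824) -> (-10.613,-5.753) [heading=233, move]
FD 6: (-10.613,-5.753) -> (-14.224,-10.545) [heading=233, move]
BK 19: (-14.224,-10.545) -> (-2.79,4.629) [heading=233, move]
Final: pos=(-2.79,4.629), heading=233, 2 segment(s) drawn

Answer: 233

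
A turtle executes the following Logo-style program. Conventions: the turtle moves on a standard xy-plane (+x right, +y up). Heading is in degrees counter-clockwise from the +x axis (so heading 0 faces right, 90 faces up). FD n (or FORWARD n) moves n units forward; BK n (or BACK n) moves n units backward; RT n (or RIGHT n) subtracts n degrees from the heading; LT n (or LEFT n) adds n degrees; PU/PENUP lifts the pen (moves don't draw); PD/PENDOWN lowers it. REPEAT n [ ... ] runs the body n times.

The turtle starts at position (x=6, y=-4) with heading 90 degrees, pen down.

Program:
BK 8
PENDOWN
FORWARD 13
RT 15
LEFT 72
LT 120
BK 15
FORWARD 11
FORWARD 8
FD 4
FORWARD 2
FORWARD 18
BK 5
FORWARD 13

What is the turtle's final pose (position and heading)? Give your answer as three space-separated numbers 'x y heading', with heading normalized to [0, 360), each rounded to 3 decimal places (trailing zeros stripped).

Answer: 4.116 -34.951 267

Derivation:
Executing turtle program step by step:
Start: pos=(6,-4), heading=90, pen down
BK 8: (6,-4) -> (6,-12) [heading=90, draw]
PD: pen down
FD 13: (6,-12) -> (6,1) [heading=90, draw]
RT 15: heading 90 -> 75
LT 72: heading 75 -> 147
LT 120: heading 147 -> 267
BK 15: (6,1) -> (6.785,15.979) [heading=267, draw]
FD 11: (6.785,15.979) -> (6.209,4.995) [heading=267, draw]
FD 8: (6.209,4.995) -> (5.791,-2.995) [heading=267, draw]
FD 4: (5.791,-2.995) -> (5.581,-6.989) [heading=267, draw]
FD 2: (5.581,-6.989) -> (5.477,-8.986) [heading=267, draw]
FD 18: (5.477,-8.986) -> (4.535,-26.962) [heading=267, draw]
BK 5: (4.535,-26.962) -> (4.796,-21.968) [heading=267, draw]
FD 13: (4.796,-21.968) -> (4.116,-34.951) [heading=267, draw]
Final: pos=(4.116,-34.951), heading=267, 10 segment(s) drawn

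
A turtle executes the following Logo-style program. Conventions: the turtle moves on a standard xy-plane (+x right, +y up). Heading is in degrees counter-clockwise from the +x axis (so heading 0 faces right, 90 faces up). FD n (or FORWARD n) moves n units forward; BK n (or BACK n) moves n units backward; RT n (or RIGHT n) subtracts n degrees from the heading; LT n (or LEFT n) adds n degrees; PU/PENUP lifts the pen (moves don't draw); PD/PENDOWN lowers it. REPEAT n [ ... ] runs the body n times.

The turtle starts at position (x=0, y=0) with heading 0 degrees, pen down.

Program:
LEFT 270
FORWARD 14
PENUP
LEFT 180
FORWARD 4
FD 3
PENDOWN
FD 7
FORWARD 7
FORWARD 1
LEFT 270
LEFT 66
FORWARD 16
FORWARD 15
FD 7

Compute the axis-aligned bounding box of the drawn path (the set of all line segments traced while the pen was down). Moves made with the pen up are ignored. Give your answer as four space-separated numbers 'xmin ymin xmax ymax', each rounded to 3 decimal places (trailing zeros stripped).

Answer: 0 -14 15.456 42.715

Derivation:
Executing turtle program step by step:
Start: pos=(0,0), heading=0, pen down
LT 270: heading 0 -> 270
FD 14: (0,0) -> (0,-14) [heading=270, draw]
PU: pen up
LT 180: heading 270 -> 90
FD 4: (0,-14) -> (0,-10) [heading=90, move]
FD 3: (0,-10) -> (0,-7) [heading=90, move]
PD: pen down
FD 7: (0,-7) -> (0,0) [heading=90, draw]
FD 7: (0,0) -> (0,7) [heading=90, draw]
FD 1: (0,7) -> (0,8) [heading=90, draw]
LT 270: heading 90 -> 0
LT 66: heading 0 -> 66
FD 16: (0,8) -> (6.508,22.617) [heading=66, draw]
FD 15: (6.508,22.617) -> (12.609,36.32) [heading=66, draw]
FD 7: (12.609,36.32) -> (15.456,42.715) [heading=66, draw]
Final: pos=(15.456,42.715), heading=66, 7 segment(s) drawn

Segment endpoints: x in {0, 0, 0, 0, 0, 0, 6.508, 12.609, 15.456}, y in {-14, -7, 0, 7, 8, 22.617, 36.32, 42.715}
xmin=0, ymin=-14, xmax=15.456, ymax=42.715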